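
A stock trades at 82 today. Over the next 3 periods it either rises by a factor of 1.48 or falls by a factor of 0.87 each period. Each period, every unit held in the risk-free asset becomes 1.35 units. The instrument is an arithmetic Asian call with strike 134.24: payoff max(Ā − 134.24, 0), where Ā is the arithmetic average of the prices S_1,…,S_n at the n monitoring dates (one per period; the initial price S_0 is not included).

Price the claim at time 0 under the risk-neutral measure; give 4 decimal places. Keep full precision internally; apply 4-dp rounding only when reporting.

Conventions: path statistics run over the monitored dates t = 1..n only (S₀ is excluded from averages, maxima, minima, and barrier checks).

With p* = (R−d)/(u−d) = 0.7869, sum probability × payoff across the paths and divide by R^3.
Enumerate all 2^3 = 8 price paths (U = up ×1.48, D = down ×0.87); each path with k up-moves has probability p*^k·(1−p*)^(3−k).
DDD: Ā=62.4677, payoff=0.0000, prob=0.009679
UDD: Ā=106.2669, payoff=0.0000, prob=0.035739
DUD: Ā=89.5935, payoff=0.0000, prob=0.035739
UUD: Ā=152.4120, payoff=18.1720, prob=0.131958
DDU: Ā=75.0877, payoff=0.0000, prob=0.035739
UDU: Ā=127.7354, payoff=0.0000, prob=0.131958
DUU: Ā=111.0621, payoff=0.0000, prob=0.131958
UUU: Ā=188.9332, payoff=54.6932, prob=0.487230
Price = Σ prob·payoff / R^3 = 29.046144 / 2.460375 = 11.8056

price = 11.8056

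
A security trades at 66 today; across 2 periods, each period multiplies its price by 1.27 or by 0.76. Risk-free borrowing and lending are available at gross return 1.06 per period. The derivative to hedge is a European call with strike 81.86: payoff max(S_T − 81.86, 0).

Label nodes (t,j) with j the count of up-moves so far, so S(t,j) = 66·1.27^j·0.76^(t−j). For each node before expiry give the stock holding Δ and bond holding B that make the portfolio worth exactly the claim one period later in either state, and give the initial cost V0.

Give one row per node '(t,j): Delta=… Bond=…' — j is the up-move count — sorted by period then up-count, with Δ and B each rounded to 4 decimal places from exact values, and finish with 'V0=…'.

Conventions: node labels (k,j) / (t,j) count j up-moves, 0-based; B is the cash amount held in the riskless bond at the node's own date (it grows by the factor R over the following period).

Under the risk-neutral measure, an up-move has probability p* = (R−d)/(u−d) = 0.5882 and values discount at R = 1.06.
Expiry values: V(2,0)=0.0000, V(2,1)=0.0000, V(2,2)=24.5914
Node (1,0) S=50.1600: V=(p*·0.0000+(1−p*)·0.0000)/1.06=0.0000; Δ=(0.0000−0.0000)/(63.7032−38.1216)=0.0000; B=V−Δ·S=0.0000
Node (1,1) S=83.8200: V=(p*·24.5914+(1−p*)·0.0000)/1.06=13.6467; Δ=(24.5914−0.0000)/(106.4514−63.7032)=0.5753; B=V−Δ·S=-34.5717
Node (0,0) S=66.0000: V=(p*·13.6467+(1−p*)·0.0000)/1.06=7.5731; Δ=(13.6467−0.0000)/(83.8200−50.1600)=0.4054; B=V−Δ·S=-19.1852
Sanity check at the root: Δ(0,0)·S0 + B(0,0) reproduces V0 = 7.5731.

(0,0): Delta=0.4054 Bond=-19.1852
(1,0): Delta=0.0000 Bond=0.0000
(1,1): Delta=0.5753 Bond=-34.5717
V0=7.5731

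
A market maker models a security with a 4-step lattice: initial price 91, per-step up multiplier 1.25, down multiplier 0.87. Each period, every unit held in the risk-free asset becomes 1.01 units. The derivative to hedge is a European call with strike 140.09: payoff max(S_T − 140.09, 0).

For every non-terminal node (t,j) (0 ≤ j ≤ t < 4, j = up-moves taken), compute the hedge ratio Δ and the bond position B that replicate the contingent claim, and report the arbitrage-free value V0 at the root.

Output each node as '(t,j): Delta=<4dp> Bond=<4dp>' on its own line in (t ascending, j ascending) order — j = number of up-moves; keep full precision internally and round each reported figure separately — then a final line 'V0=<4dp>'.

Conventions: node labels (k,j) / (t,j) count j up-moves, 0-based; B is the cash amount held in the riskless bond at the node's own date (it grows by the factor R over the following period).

Risk-neutral probability p* = (R−d)/(u−d) = (1.01−0.87)/(1.25−0.87) = 0.3684.
Terminal payoffs: V(4,0)=0.0000, V(4,1)=0.0000, V(4,2)=0.0000, V(4,3)=14.5389, V(4,4)=82.0780
  t=3,j=0: stock 59.9238 → up 74.9047 (V=0.0000), down 52.1337 (V=0.0000). Price 0.0000; hedge Δ=0.0000, bond B=0.0000.
  t=3,j=1: stock 86.0974 → up 107.6217 (V=0.0000), down 74.9047 (V=0.0000). Price 0.0000; hedge Δ=0.0000, bond B=0.0000.
  t=3,j=2: stock 123.7031 → up 154.6289 (V=14.5389), down 107.6217 (V=0.0000). Price 5.3034; hedge Δ=0.3093, bond B=-32.9569.
  t=3,j=3: stock 177.7344 → up 222.1680 (V=82.0780), down 154.6289 (V=14.5389). Price 39.0314; hedge Δ=1.0000, bond B=-138.7030.
  t=2,j=0: stock 68.8779 → up 86.0974 (V=0.0000), down 59.9238 (V=0.0000). Price 0.0000; hedge Δ=0.0000, bond B=0.0000.
  t=2,j=1: stock 98.9625 → up 123.7031 (V=5.3034), down 86.0974 (V=0.0000). Price 1.9345; hedge Δ=0.1410, bond B=-12.0218.
  t=2,j=2: stock 142.1875 → up 177.7344 (V=39.0314), down 123.7031 (V=5.3034). Price 17.5540; hedge Δ=0.6242, bond B=-71.2039.
  t=1,j=0: stock 79.1700 → up 98.9625 (V=1.9345), down 68.8779 (V=0.0000). Price 0.7057; hedge Δ=0.0643, bond B=-4.3852.
  t=1,j=1: stock 113.7500 → up 142.1875 (V=17.5540), down 98.9625 (V=1.9345). Price 7.6129; hedge Δ=0.3614, bond B=-33.4908.
  t=0,j=0: stock 91.0000 → up 113.7500 (V=7.6129), down 79.1700 (V=0.7057). Price 3.2183; hedge Δ=0.1997, bond B=-14.9588.
Check: Δ(0,0)·S0 + B(0,0) = 3.2183 = V0.

(0,0): Delta=0.1997 Bond=-14.9588
(1,0): Delta=0.0643 Bond=-4.3852
(1,1): Delta=0.3614 Bond=-33.4908
(2,0): Delta=0.0000 Bond=0.0000
(2,1): Delta=0.1410 Bond=-12.0218
(2,2): Delta=0.6242 Bond=-71.2039
(3,0): Delta=0.0000 Bond=0.0000
(3,1): Delta=0.0000 Bond=0.0000
(3,2): Delta=0.3093 Bond=-32.9569
(3,3): Delta=1.0000 Bond=-138.7030
V0=3.2183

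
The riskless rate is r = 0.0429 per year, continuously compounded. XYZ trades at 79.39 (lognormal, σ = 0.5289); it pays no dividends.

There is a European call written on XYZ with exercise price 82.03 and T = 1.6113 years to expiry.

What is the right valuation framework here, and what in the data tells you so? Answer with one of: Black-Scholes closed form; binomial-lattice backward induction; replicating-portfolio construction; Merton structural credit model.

Key observation: the instrument is a plain European call (strike 82.03) on a lognormal asset; the exact continuous-time formula applies directly.

framework: Black-Scholes closed form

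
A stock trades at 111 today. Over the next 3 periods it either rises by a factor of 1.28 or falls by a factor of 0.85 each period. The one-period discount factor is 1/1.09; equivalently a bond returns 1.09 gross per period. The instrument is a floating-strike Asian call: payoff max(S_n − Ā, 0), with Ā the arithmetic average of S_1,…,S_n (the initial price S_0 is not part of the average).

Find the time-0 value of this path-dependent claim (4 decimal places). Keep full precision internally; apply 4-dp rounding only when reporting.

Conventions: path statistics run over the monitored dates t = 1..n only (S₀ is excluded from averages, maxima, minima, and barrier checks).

With p* = (R−d)/(u−d) = 0.5581, sum probability × payoff across the paths and divide by R^3.
Enumerate all 2^3 = 8 price paths (U = up ×1.28, D = down ×0.85); each path with k up-moves has probability p*^k·(1−p*)^(3−k).
DDD: Ā=80.9051, payoff=0.0000, prob=0.086269
UDD: Ā=121.8336, payoff=0.0000, prob=0.108972
DUD: Ā=105.9236, payoff=0.0000, prob=0.108972
UUD: Ā=159.5085, payoff=0.0000, prob=0.137648
DDU: Ā=92.4001, payoff=10.2527, prob=0.108972
UDU: Ā=139.1437, payoff=15.4394, prob=0.137648
DUU: Ā=123.2337, payoff=31.3494, prob=0.137648
UUU: Ā=185.5754, payoff=47.2084, prob=0.173871
Price = Σ prob·payoff / R^3 = 15.765841 / 1.295029 = 12.1741

price = 12.1741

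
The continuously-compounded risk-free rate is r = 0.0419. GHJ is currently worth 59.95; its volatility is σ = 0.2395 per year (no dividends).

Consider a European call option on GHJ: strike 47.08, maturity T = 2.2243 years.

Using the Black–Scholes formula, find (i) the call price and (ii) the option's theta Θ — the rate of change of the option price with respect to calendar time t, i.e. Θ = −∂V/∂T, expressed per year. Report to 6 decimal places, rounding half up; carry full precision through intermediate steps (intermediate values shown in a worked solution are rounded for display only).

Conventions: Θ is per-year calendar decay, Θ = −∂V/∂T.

price = 18.740233
Θ = -2.424763

σ√T = 0.2395·√2.2243 = 0.357192
d₁ = (ln(S/K) + (r+σ²/2)T) / (σ√T) = (ln(59.95/47.08) + (0.0419+0.2395²/2)·2.2243) / 0.357192 = (0.241663 + 0.156991) / 0.357192 = 1.116076
d₂ = d₁ − σ√T = 1.116076 − 0.357192 = 0.758884
e^{−rT} = 0.911013
N(d₁) = 0.867805,  N(d₂) = 0.776039
Call price V = S·N(d₁) − K·e^{−rT}·N(d₂) = 52.024926 − 33.284693 = 18.740233
φ(d₁) = (1/√(2π))·e^{−d₁²/2} = 0.214006
Θ = −S·φ(d₁)·σ/(2√T) − r·K·e^{−rT}·N(d₂) = −1.030134 − 1.394629 = -2.424763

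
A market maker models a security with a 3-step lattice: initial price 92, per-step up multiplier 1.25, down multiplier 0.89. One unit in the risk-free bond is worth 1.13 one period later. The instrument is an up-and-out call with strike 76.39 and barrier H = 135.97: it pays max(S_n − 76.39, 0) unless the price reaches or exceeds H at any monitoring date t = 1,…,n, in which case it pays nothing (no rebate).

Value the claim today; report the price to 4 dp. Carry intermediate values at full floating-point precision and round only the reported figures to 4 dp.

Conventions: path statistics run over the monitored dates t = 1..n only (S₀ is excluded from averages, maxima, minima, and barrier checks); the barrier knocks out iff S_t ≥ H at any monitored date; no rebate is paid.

price = 12.8494

No-arbitrage gives p* = (R−d)/(u−d) = 0.6667: enumerate every path, weight its payoff by its p*-probability, and discount by R^3.
Enumerate all 2^3 = 8 price paths (U = up ×1.25, D = down ×0.89); each path with k up-moves has probability p*^k·(1−p*)^(3−k).
DDD: M=81.8800, payoff=0.0000, prob=0.037037
UDD: M=115.0000, payoff=14.7015, prob=0.074074
DUD: M=102.3500, payoff=14.7015, prob=0.074074
UUD: M=143.7500, payoff=0.0000, prob=0.148148
DDU: M=91.0915, payoff=14.7015, prob=0.074074
UDU: M=127.9375, payoff=51.5475, prob=0.148148
DUU: M=127.9375, payoff=51.5475, prob=0.148148
UUU: M=179.6875, payoff=0.0000, prob=0.296296
Price = Σ prob·payoff / R^3 = 18.540333 / 1.442897 = 12.8494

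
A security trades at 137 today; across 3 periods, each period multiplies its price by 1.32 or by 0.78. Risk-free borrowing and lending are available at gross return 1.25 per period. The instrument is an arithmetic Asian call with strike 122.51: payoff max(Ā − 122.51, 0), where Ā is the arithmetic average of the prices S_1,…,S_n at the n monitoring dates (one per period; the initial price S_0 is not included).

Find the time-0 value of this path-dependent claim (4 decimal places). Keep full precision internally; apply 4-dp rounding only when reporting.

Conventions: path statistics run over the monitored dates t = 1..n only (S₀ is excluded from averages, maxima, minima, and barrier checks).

price = 48.9352

With p* = (R−d)/(u−d) = 0.8704, sum probability × payoff across the paths and divide by R^3.
Enumerate all 2^3 = 8 price paths (U = up ×1.32, D = down ×0.78); each path with k up-moves has probability p*^k·(1−p*)^(3−k).
DDD: Ā=85.0748, payoff=0.0000, prob=0.002178
UDD: Ā=143.9728, payoff=21.4628, prob=0.014626
DUD: Ā=119.3128, payoff=0.0000, prob=0.014626
UUD: Ā=201.9139, payoff=79.4039, prob=0.098200
DDU: Ā=100.0780, payoff=0.0000, prob=0.014626
UDU: Ā=169.3627, payoff=46.8527, prob=0.098200
DUU: Ā=144.7027, payoff=22.1927, prob=0.098200
UUU: Ā=244.8815, payoff=122.3715, prob=0.659344
Price = Σ prob·payoff / R^3 = 95.576595 / 1.953125 = 48.9352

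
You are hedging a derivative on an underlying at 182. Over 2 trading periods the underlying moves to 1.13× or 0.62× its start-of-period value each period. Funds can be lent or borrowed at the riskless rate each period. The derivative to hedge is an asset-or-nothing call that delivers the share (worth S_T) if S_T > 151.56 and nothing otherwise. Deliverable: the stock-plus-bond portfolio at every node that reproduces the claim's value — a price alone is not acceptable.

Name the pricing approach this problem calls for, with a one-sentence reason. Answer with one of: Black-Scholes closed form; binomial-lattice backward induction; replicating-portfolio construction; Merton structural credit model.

Key observation: a price alone would not answer the question — the per-node share/bond construction on the spot-182, 1.13/0.62 tree is required, and only the replicating-portfolio method yields it.

framework: replicating-portfolio construction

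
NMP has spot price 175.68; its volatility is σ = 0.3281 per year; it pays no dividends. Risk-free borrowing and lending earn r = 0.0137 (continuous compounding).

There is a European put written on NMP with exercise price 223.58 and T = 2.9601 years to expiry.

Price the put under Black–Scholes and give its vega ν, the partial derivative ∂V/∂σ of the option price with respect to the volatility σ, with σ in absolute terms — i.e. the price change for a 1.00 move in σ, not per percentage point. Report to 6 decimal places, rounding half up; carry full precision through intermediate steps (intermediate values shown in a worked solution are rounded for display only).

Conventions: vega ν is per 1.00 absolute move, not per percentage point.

σ√T = 0.3281·√2.9601 = 0.564494
d₁ = (ln(S/K) + (r+σ²/2)T) / (σ√T) = (ln(175.68/223.58) + (0.0137+0.3281²/2)·2.9601) / 0.564494 = (-0.241105 + 0.199880) / 0.564494 = -0.073030
d₂ = d₁ − σ√T = -0.073030 − 0.564494 = -0.637524
e^{−rT} = 0.960258
N(−d₁) = 0.529109,  N(−d₂) = 0.738108
Put price V = K·e^{−rT}·N(−d₂) − S·N(−d₁) = 158.467749 − 92.953842 = 65.513907
φ(d₁) = (1/√(2π))·e^{−d₁²/2} = 0.397880
ν = S·φ(d₁)·√T = 120.261732

price = 65.513907
ν = 120.261732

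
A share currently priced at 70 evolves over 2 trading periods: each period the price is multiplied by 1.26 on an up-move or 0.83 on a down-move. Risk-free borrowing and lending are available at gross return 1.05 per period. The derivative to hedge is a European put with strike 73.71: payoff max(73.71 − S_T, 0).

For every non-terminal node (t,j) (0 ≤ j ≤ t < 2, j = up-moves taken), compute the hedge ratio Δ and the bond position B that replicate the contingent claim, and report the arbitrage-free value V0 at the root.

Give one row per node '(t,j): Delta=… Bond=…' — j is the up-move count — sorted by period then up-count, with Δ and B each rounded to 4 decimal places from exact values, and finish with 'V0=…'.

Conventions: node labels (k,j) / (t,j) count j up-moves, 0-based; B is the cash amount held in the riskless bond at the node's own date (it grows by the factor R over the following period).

The replicating-portfolio and risk-neutral prices coincide; use p* = (1.05−0.83)/(1.26−0.83) = 0.5116 for the latter.
Expiry values: V(2,0)=25.4870, V(2,1)=0.5040, V(2,2)=0.0000
(1,0): S=58.1000. Δ = (V_up−V_dn)/(S_up−S_dn) = (0.5040−25.4870)/(73.2060−48.2230) = -1.0000. V = [p*·0.5040 + (1−p*)·25.4870]/1.05 = 12.1000. B = V − Δ·S = 70.2000.
(1,1): S=88.2000. Δ = (V_up−V_dn)/(S_up−S_dn) = (0.0000−0.5040)/(111.1320−73.2060) = -0.0133. V = [p*·0.0000 + (1−p*)·0.5040]/1.05 = 0.2344. B = V − Δ·S = 1.4065.
(0,0): S=70.0000. Δ = (V_up−V_dn)/(S_up−S_dn) = (0.2344−12.1000)/(88.2000−58.1000) = -0.3942. V = [p*·0.2344 + (1−p*)·12.1000]/1.05 = 5.7421. B = V − Δ·S = 33.3365.
Sanity check at the root: Δ(0,0)·S0 + B(0,0) reproduces V0 = 5.7421.

(0,0): Delta=-0.3942 Bond=33.3365
(1,0): Delta=-1.0000 Bond=70.2000
(1,1): Delta=-0.0133 Bond=1.4065
V0=5.7421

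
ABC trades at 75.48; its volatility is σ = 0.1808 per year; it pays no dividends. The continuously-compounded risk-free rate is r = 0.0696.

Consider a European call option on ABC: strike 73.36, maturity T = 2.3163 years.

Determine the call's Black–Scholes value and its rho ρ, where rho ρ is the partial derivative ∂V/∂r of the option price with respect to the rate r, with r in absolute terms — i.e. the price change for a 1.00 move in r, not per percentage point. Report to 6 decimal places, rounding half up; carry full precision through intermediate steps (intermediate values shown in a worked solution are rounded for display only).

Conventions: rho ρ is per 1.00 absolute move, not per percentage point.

price = 15.775755
ρ = 102.605815

σ√T = 0.1808·√2.3163 = 0.275167
d₁ = (ln(S/K) + (r+σ²/2)T) / (σ√T) = (ln(75.48/73.36) + (0.0696+0.1808²/2)·2.3163) / 0.275167 = (0.028489 + 0.199073) / 0.275167 = 0.826996
d₂ = d₁ − σ√T = 0.826996 − 0.275167 = 0.551829
e^{−rT} = 0.851110
N(d₁) = 0.795880,  N(d₂) = 0.709467
Call price V = S·N(d₁) − K·e^{−rT}·N(d₂) = 60.073047 − 44.297291 = 15.775755
ρ = K·T·e^{−rT}·N(d₂) = 102.605815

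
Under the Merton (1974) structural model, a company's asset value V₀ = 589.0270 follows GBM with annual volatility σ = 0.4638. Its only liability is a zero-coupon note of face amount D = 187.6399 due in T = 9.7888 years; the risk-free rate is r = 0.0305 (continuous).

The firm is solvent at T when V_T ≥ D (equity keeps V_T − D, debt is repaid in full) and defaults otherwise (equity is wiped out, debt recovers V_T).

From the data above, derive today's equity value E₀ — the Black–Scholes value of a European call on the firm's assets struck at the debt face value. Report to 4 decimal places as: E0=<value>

With assets at 589.0270 and a single debt payment of 187.6399 at 9.7888 years:
d₁ = [ln(V₀/D) + (r + σ²/2)T] / (σ√T)
   = [ln(589.0270/187.6399) + (0.0305 + 0.5·0.4638²)·9.7888] / (0.4638·√9.7888)
   = [1.143947 + 1.351395] / 1.451094 = 1.719629
d₂ = d₁ − σ√T = 1.719629 − 1.451094 = 0.268535
N(d₁) = 0.957250,  N(d₂) = 0.605856,  e^(−rT) = 0.741887
E₀ = V₀·N(d₁) − D·e^(−rT)·N(d₂)
   = 589.0270·0.957250 − 187.6399·0.741887·0.605856 = 479.506323

E0=479.5063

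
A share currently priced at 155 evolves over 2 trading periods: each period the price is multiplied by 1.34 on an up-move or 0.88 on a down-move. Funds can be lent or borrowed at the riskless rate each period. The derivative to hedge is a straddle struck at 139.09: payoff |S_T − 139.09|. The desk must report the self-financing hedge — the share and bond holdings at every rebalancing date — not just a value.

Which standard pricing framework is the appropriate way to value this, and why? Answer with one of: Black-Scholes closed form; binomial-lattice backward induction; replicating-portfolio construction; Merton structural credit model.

Key observation: what is demanded is not a single number but the (Δ, B) position at each node of the 1.34/0.88 tree starting at 155; constructing those positions is the replicating-portfolio method.

framework: replicating-portfolio construction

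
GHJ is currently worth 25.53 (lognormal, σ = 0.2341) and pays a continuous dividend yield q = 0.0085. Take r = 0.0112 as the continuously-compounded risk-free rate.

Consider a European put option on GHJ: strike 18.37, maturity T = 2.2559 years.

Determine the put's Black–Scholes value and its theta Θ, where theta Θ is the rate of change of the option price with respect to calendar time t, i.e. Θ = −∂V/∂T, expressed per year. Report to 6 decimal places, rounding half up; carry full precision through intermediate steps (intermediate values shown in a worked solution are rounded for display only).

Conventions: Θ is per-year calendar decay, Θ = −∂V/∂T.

σ√T = 0.2341·√2.2559 = 0.351610
d₁ = (ln(S/K) + (r−q+σ²/2)T) / (σ√T) = (ln(25.53/18.37) + (0.0112−0.0085+0.2341²/2)·2.2559) / 0.351610 = (0.329135 + 0.067906) / 0.351610 = 1.129208
d₂ = d₁ − σ√T = 1.129208 − 0.351610 = 0.777598
e^{−rT} = 0.975050
e^{−qT} = 0.981008
N(−d₁) = 0.129405,  N(−d₂) = 0.218403
Put price V = K·e^{−rT}·N(−d₂) − S·e^{−qT}·N(−d₁) = 3.911962 − 3.240963 = 0.670999
φ(d₁) = (1/√(2π))·e^{−d₁²/2} = 0.210874
Θ = −S·e^{−qT}·φ(d₁)·σ/(2√T) − q·S·e^{−qT}·N(−d₁) + r·K·e^{−rT}·N(−d₂) = −0.411583 − 0.027548 + 0.043814 = -0.395317

price = 0.670999
Θ = -0.395317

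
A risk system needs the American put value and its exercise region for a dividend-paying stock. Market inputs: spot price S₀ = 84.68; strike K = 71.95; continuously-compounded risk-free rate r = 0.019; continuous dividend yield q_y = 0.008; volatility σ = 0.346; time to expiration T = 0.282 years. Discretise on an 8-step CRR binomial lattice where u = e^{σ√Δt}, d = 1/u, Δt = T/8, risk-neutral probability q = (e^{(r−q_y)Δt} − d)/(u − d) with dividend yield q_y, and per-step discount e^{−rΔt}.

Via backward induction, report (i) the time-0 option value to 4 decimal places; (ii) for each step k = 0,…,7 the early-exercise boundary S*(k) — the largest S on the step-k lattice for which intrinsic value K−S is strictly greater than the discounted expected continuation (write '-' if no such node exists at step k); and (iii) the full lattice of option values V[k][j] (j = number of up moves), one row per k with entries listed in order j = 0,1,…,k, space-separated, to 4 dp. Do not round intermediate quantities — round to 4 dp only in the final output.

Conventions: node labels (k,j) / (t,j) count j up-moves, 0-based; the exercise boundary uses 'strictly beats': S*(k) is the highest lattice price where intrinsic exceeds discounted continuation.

Δt=0.03525  u=1.06712  d=0.93710  q=0.48675  discount=0.99933
step 8 (expiry): payoffs max(K−S,0) = 21.5905 14.6036 6.6473 0.0000 0.0000 0.0000 0.0000 0.0000 0.0000
step 7: (k=7,j=0): S=53.7396, K−S=18.2104, hold=18.1774 ⇒ V=18.2104 exercise | (k=7,j=1): S=61.1954, K−S=10.7546, hold=10.7237 ⇒ V=10.7546 exercise | (k=7,j=2): S=69.6857, K−S=2.2643, hold=3.4094 ⇒ V=3.4094 continue | (k=7,j=3): S=79.3539, K−S=0.0000, hold=0.0000 ⇒ V=0.0000 continue | (k=7,j=4): S=90.3635, K−S=0.0000, hold=0.0000 ⇒ V=0.0000 continue | (k=7,j=5): S=102.9006, K−S=0.0000, hold=0.0000 ⇒ V=0.0000 continue | (k=7,j=6): S=117.1771, K−S=0.0000, hold=0.0000 ⇒ V=0.0000 continue | (k=7,j=7): S=133.4343, K−S=0.0000, hold=0.0000 ⇒ V=0.0000 continue  boundary S*=61.1954
step 6: (k=6,j=0): S=57.3464, K−S=14.6036, hold=14.5716 ⇒ V=14.6036 exercise | (k=6,j=1): S=65.3027, K−S=6.6473, hold=7.1745 ⇒ V=7.1745 continue | (k=6,j=2): S=74.3629, K−S=0.0000, hold=1.7487 ⇒ V=1.7487 continue | (k=6,j=3): S=84.6800, K−S=0.0000, hold=0.0000 ⇒ V=0.0000 continue | (k=6,j=4): S=96.4286, K−S=0.0000, hold=0.0000 ⇒ V=0.0000 continue | (k=6,j=5): S=109.8071, K−S=0.0000, hold=0.0000 ⇒ V=0.0000 continue | (k=6,j=6): S=125.0418, K−S=0.0000, hold=0.0000 ⇒ V=0.0000 continue  boundary S*=57.3464
step 5: (k=5,j=0): S=61.1954, K−S=10.7546, hold=10.9801 ⇒ V=10.9801 continue | (k=5,j=1): S=69.6857, K−S=2.2643, hold=4.5305 ⇒ V=4.5305 continue | (k=5,j=2): S=79.3539, K−S=0.0000, hold=0.8969 ⇒ V=0.8969 continue | (k=5,j=3): S=90.3635, K−S=0.0000, hold=0.0000 ⇒ V=0.0000 continue | (k=5,j=4): S=102.9006, K−S=0.0000, hold=0.0000 ⇒ V=0.0000 continue | (k=5,j=5): S=117.1771, K−S=0.0000, hold=0.0000 ⇒ V=0.0000 continue  boundary S*=-
step 4: (k=4,j=0): S=65.3027, K−S=6.6473, hold=7.8355 ⇒ V=7.8355 continue | (k=4,j=1): S=74.3629, K−S=0.0000, hold=2.7600 ⇒ V=2.7600 continue | (k=4,j=2): S=84.6800, K−S=0.0000, hold=0.4600 ⇒ V=0.4600 continue | (k=4,j=3): S=96.4286, K−S=0.0000, hold=0.0000 ⇒ V=0.0000 continue | (k=4,j=4): S=109.8071, K−S=0.0000, hold=0.0000 ⇒ V=0.0000 continue  boundary S*=-
step 3: (k=3,j=0): S=69.6857, K−S=2.2643, hold=5.3614 ⇒ V=5.3614 continue | (k=3,j=1): S=79.3539, K−S=0.0000, hold=1.6394 ⇒ V=1.6394 continue | (k=3,j=2): S=90.3635, K−S=0.0000, hold=0.2360 ⇒ V=0.2360 continue | (k=3,j=3): S=102.9006, K−S=0.0000, hold=0.0000 ⇒ V=0.0000 continue  boundary S*=-
step 2: (k=2,j=0): S=74.3629, K−S=0.0000, hold=3.5474 ⇒ V=3.5474 continue | (k=2,j=1): S=84.6800, K−S=0.0000, hold=0.9556 ⇒ V=0.9556 continue | (k=2,j=2): S=96.4286, K−S=0.0000, hold=0.1210 ⇒ V=0.1210 continue  boundary S*=-
step 1: (k=1,j=0): S=79.3539, K−S=0.0000, hold=2.2843 ⇒ V=2.2843 continue | (k=1,j=1): S=90.3635, K−S=0.0000, hold=0.5490 ⇒ V=0.5490 continue  boundary S*=-
step 0: (k=0,j=0): S=84.6800, K−S=0.0000, hold=1.4387 ⇒ V=1.4387 continue  boundary S*=-

price = 1.4387
boundary = - - - - - - 57.3464 61.1954
tree:
1.4387
2.2843 0.5490
3.5474 0.9556 0.1210
5.3614 1.6394 0.2360 0.0000
7.8355 2.7600 0.4600 0.0000 0.0000
10.9801 4.5305 0.8969 0.0000 0.0000 0.0000
14.6036 7.1745 1.7487 0.0000 0.0000 0.0000 0.0000
18.2104 10.7546 3.4094 0.0000 0.0000 0.0000 0.0000 0.0000
21.5905 14.6036 6.6473 0.0000 0.0000 0.0000 0.0000 0.0000 0.0000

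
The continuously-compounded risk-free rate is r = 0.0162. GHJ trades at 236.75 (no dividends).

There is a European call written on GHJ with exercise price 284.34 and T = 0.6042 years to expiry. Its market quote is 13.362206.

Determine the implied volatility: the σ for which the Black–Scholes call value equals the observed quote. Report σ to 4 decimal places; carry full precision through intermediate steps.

sigma = 0.3845

At σ = 0.3845 the Black–Scholes value reproduces the quote:
σ√T = 0.3845·√0.6042 = 0.298873
d₁ = (ln(S/K) + (r+σ²/2)T) / (σ√T) = (ln(236.75/284.34) + (0.0162+0.3845²/2)·0.6042) / 0.298873 = (-0.183166 + 0.054451) / 0.298873 = -0.430669
d₂ = d₁ − σ√T = -0.430669 − 0.298873 = -0.729542
e^{−rT} = 0.990260
N(d₁) = 0.333354,  N(d₂) = 0.232835
V = S·N(d₁) − K·e^{−rT}·N(d₂) = 78.921671 − 65.559465 = 13.362206 (equal to the quote); since ∂V/∂σ > 0 for all σ, the implied volatility is unique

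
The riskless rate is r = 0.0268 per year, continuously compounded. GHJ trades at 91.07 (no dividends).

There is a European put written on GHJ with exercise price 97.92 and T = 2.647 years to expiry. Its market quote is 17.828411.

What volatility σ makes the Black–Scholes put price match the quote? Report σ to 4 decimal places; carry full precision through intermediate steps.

sigma = 0.3032

At σ = 0.3032 the Black–Scholes value reproduces the quote:
σ√T = 0.3032·√2.647 = 0.493294
d₁ = (ln(S/K) + (r+σ²/2)T) / (σ√T) = (ln(91.07/97.92) + (0.0268+0.3032²/2)·2.647) / 0.493294 = (-0.072522 + 0.192609) / 0.493294 = 0.243439
d₂ = d₁ − σ√T = 0.243439 − 0.493294 = -0.249856
e^{−rT} = 0.931518
N(−d₁) = 0.403833,  N(−d₂) = 0.598651
V = K·e^{−rT}·N(−d₂) − S·N(−d₁) = 54.605466 − 36.777055 = 17.828411 (equal to the quote); since ∂V/∂σ > 0 for all σ, the implied volatility is unique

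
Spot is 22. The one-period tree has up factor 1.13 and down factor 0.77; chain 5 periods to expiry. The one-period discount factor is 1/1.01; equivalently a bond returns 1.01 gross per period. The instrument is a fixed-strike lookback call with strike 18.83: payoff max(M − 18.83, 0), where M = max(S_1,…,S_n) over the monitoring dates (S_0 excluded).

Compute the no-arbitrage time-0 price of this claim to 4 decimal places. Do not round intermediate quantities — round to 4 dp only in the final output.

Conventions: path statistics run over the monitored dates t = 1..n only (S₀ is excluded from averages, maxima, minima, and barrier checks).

With p* = (R−d)/(u−d) = 0.6667, sum probability × payoff across the paths and divide by R^5.
Enumerate all 2^5 = 32 price paths (U = up ×1.13, D = down ×0.77); each path with k up-moves has probability p*^k·(1−p*)^(5−k).
DDDDD: M=16.9400, payoff=0.0000, prob=0.004115
UDDDD: M=24.8600, payoff=6.0300, prob=0.008230
DUDDD: M=19.1422, payoff=0.3122, prob=0.008230
UUDDD: M=28.0918, payoff=9.2618, prob=0.016461
DDUDD: M=16.9400, payoff=0.0000, prob=0.008230
UDUDD: M=24.8600, payoff=6.0300, prob=0.016461
DUUDD: M=21.6307, payoff=2.8007, prob=0.016461
UUUDD: M=31.7437, payoff=12.9137, prob=0.032922
DDDUD: M=16.9400, payoff=0.0000, prob=0.008230
UDDUD: M=24.8600, payoff=6.0300, prob=0.016461
DUDUD: M=19.1422, payoff=0.3122, prob=0.016461
UUDUD: M=28.0918, payoff=9.2618, prob=0.032922
DDUUD: M=16.9400, payoff=0.0000, prob=0.016461
UDUUD: M=24.8600, payoff=6.0300, prob=0.032922
DUUUD: M=24.4427, payoff=5.6127, prob=0.032922
UUUUD: M=35.8704, payoff=17.0404, prob=0.065844
DDDDU: M=16.9400, payoff=0.0000, prob=0.008230
UDDDU: M=24.8600, payoff=6.0300, prob=0.016461
DUDDU: M=19.1422, payoff=0.3122, prob=0.016461
UUDDU: M=28.0918, payoff=9.2618, prob=0.032922
DDUDU: M=16.9400, payoff=0.0000, prob=0.016461
UDUDU: M=24.8600, payoff=6.0300, prob=0.032922
DUUDU: M=21.6307, payoff=2.8007, prob=0.032922
UUUDU: M=31.7437, payoff=12.9137, prob=0.065844
DDDUU: M=16.9400, payoff=0.0000, prob=0.016461
UDDUU: M=24.8600, payoff=6.0300, prob=0.032922
DUDUU: M=19.1422, payoff=0.3122, prob=0.032922
UUDUU: M=28.0918, payoff=9.2618, prob=0.065844
DDUUU: M=18.8209, payoff=0.0000, prob=0.032922
UDUUU: M=27.6202, payoff=8.7902, prob=0.065844
DUUUU: M=27.6202, payoff=8.7902, prob=0.065844
UUUUU: M=40.5336, payoff=21.7036, prob=0.131687
Price = Σ prob·payoff / R^5 = 9.074370 / 1.051010 = 8.6340

price = 8.6340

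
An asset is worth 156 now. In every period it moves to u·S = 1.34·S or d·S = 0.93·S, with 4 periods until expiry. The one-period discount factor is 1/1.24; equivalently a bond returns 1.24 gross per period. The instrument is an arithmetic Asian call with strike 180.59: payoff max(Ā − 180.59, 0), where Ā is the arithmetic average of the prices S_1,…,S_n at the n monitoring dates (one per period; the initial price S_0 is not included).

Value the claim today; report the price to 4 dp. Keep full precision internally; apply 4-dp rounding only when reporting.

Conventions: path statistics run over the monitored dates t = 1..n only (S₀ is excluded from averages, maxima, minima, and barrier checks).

price = 40.3506

With p* = (R−d)/(u−d) = 0.7561, sum probability × payoff across the paths and divide by R^4.
Enumerate all 2^4 = 16 price paths (U = up ×1.34, D = down ×0.93); each path with k up-moves has probability p*^k·(1−p*)^(4−k).
DDDD: Ā=130.5451, payoff=0.0000, prob=0.003539
UDDD: Ā=188.0972, payoff=7.5072, prob=0.010970
DUDD: Ā=172.1072, payoff=0.0000, prob=0.010970
UUDD: Ā=247.9824, payoff=67.3924, prob=0.034009
DDUD: Ā=157.2365, payoff=0.0000, prob=0.010970
UDUD: Ā=226.5558, payoff=45.9658, prob=0.034009
DUUD: Ā=210.5658, payoff=29.9758, prob=0.034009
UUUD: Ā=303.3958, payoff=122.8058, prob=0.105426
DDDU: Ā=143.4067, payoff=0.0000, prob=0.010970
UDDU: Ā=206.6290, payoff=26.0390, prob=0.034009
DUDU: Ā=190.6390, payoff=10.0490, prob=0.034009
UUDU: Ā=274.6842, payoff=94.0942, prob=0.105426
DDUU: Ā=175.7683, payoff=0.0000, prob=0.034009
UDUU: Ā=253.2576, payoff=72.6676, prob=0.105426
DUUU: Ā=237.2676, payoff=56.6776, prob=0.105426
UUUU: Ā=341.8695, payoff=161.2795, prob=0.326822
Price = Σ prob·payoff / R^4 = 95.397333 / 2.364214 = 40.3506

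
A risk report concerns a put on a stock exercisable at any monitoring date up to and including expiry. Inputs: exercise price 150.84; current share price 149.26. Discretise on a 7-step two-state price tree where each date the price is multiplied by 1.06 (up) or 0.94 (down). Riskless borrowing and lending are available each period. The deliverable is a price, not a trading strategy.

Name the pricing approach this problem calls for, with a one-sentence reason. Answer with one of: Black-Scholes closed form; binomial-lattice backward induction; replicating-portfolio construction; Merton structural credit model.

framework: binomial-lattice backward induction

Key observation: with exercise allowed before expiry on a discrete up/down model (7 steps from spot 149.26), the strike-150.84 put's value must be rolled back through the tree testing early exercise at each node.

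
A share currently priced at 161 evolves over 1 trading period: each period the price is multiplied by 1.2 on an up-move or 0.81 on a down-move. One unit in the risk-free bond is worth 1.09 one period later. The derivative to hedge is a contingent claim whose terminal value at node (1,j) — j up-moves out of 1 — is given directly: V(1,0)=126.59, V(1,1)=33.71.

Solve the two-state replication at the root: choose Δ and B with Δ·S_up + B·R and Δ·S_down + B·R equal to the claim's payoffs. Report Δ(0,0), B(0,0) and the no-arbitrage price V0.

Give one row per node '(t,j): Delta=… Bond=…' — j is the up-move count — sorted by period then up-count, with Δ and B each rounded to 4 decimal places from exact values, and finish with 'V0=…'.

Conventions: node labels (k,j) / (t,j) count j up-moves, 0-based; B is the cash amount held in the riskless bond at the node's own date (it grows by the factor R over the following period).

(0,0): Delta=-1.4792 Bond=293.1143
V0=54.9605

Risk-neutral probability p* = (R−d)/(u−d) = (1.09−0.81)/(1.2−0.81) = 0.7179.
Payoffs at expiry: V(1,0)=126.5900, V(1,1)=33.7100
Node (0,0) S=161.0000: V=(p*·33.7100+(1−p*)·126.5900)/1.09=54.9605; Δ=(33.7100−126.5900)/(193.2000−130.4100)=-1.4792; B=V−Δ·S=293.1143
Verification: the root portfolio costs Δ(0,0)·S0 + B(0,0) = 54.9605, matching V0.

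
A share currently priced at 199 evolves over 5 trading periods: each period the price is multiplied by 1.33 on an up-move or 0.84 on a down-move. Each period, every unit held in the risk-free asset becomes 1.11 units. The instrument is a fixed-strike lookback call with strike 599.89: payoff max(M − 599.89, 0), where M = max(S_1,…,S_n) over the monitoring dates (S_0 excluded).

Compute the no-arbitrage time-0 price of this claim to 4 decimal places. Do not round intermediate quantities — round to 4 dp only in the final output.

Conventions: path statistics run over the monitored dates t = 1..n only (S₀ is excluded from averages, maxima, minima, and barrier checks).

With p* = (R−d)/(u−d) = 0.5510, sum probability × payoff across the paths and divide by R^5.
Enumerate all 2^5 = 32 price paths (U = up ×1.33, D = down ×0.84); each path with k up-moves has probability p*^k·(1−p*)^(5−k).
DDDDD: M=167.1600, payoff=0.0000, prob=0.018245
UDDDD: M=264.6700, payoff=0.0000, prob=0.022391
DUDDD: M=222.3228, payoff=0.0000, prob=0.022391
UUDDD: M=352.0111, payoff=0.0000, prob=0.027480
DDUDD: M=186.7512, payoff=0.0000, prob=0.022391
UDUDD: M=295.6893, payoff=0.0000, prob=0.027480
DUUDD: M=295.6893, payoff=0.0000, prob=0.027480
UUUDD: M=468.1748, payoff=0.0000, prob=0.033725
DDDUD: M=167.1600, payoff=0.0000, prob=0.022391
UDDUD: M=264.6700, payoff=0.0000, prob=0.027480
DUDUD: M=248.3790, payoff=0.0000, prob=0.027480
UUDUD: M=393.2668, payoff=0.0000, prob=0.033725
DDUUD: M=248.3790, payoff=0.0000, prob=0.027480
UDUUD: M=393.2668, payoff=0.0000, prob=0.033725
DUUUD: M=393.2668, payoff=0.0000, prob=0.033725
UUUUD: M=622.6724, payoff=22.7824, prob=0.041390
DDDDU: M=167.1600, payoff=0.0000, prob=0.022391
UDDDU: M=264.6700, payoff=0.0000, prob=0.027480
DUDDU: M=222.3228, payoff=0.0000, prob=0.027480
UUDDU: M=352.0111, payoff=0.0000, prob=0.033725
DDUDU: M=208.6384, payoff=0.0000, prob=0.027480
UDUDU: M=330.3441, payoff=0.0000, prob=0.033725
DUUDU: M=330.3441, payoff=0.0000, prob=0.033725
UUUDU: M=523.0448, payoff=0.0000, prob=0.041390
DDDUU: M=208.6384, payoff=0.0000, prob=0.027480
UDDUU: M=330.3441, payoff=0.0000, prob=0.033725
DUDUU: M=330.3441, payoff=0.0000, prob=0.033725
UUDUU: M=523.0448, payoff=0.0000, prob=0.041390
DDUUU: M=330.3441, payoff=0.0000, prob=0.033725
UDUUU: M=523.0448, payoff=0.0000, prob=0.041390
DUUUU: M=523.0448, payoff=0.0000, prob=0.041390
UUUUU: M=828.1543, payoff=228.2643, prob=0.050797
Price = Σ prob·payoff / R^5 = 12.538122 / 1.685058 = 7.4408

price = 7.4408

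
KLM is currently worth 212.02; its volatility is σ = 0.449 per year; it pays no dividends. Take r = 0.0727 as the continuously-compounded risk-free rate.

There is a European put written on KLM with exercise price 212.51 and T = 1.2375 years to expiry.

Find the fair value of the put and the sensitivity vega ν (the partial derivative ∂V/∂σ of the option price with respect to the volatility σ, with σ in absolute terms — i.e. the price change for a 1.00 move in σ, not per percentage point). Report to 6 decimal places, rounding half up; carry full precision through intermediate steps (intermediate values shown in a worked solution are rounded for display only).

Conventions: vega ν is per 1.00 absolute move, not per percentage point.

σ√T = 0.449·√1.2375 = 0.499481
d₁ = (ln(S/K) + (r+σ²/2)T) / (σ√T) = (ln(212.02/212.51) + (0.0727+0.449²/2)·1.2375) / 0.499481 = (-0.002308 + 0.214707) / 0.499481 = 0.425238
d₂ = d₁ − σ√T = 0.425238 − 0.499481 = -0.074243
e^{−rT} = 0.913962
N(−d₁) = 0.335331,  N(−d₂) = 0.529591
Put price V = K·e^{−rT}·N(−d₂) − S·N(−d₁) = 102.860449 − 71.096982 = 31.763467
φ(d₁) = (1/√(2π))·e^{−d₁²/2} = 0.364455
ν = S·φ(d₁)·√T = 85.959382

price = 31.763467
ν = 85.959382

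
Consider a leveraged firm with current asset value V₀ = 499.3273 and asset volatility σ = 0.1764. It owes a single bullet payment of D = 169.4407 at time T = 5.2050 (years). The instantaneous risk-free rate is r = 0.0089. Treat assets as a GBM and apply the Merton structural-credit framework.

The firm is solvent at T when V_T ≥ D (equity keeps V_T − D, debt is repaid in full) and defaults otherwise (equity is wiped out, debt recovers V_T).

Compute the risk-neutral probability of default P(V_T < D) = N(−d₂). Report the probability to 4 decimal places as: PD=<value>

PD=0.0047

Work the structural quantities from V₀ = 499.3273 against face 169.4407:
d₁ = [ln(V₀/D) + (r + σ²/2)T] / (σ√T)
   = [ln(499.3273/169.4407) + (0.0089 + 0.5·0.1764²)·5.2050] / (0.1764·√5.2050)
   = [1.080759 + 0.127306] / 0.402447 = 3.001798
d₂ = d₁ − σ√T = 3.001798 − 0.402447 = 2.599350
risk-neutral PD = N(−d₂) = N(-2.599350) = 0.004670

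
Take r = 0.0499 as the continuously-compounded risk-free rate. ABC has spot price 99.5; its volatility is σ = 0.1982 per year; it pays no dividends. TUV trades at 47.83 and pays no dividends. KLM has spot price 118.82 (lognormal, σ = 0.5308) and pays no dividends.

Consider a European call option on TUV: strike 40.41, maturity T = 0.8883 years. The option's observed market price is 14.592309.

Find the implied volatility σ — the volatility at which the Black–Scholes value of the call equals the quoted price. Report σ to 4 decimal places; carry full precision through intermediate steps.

At σ = 0.5810 the Black–Scholes value reproduces the quote:
σ√T = 0.581·√0.8883 = 0.547591
d₁ = (ln(S/K) + (r+σ²/2)T) / (σ√T) = (ln(47.83/40.41) + (0.0499+0.581²/2)·0.8883) / 0.547591 = (0.168576 + 0.194254) / 0.547591 = 0.662593
d₂ = d₁ − σ√T = 0.662593 − 0.547591 = 0.115002
e^{−rT} = 0.956642
N(d₁) = 0.746204,  N(d₂) = 0.545778
V = S·N(d₁) − K·e^{−rT}·N(d₂) = 35.690955 − 21.098646 = 14.592309 (matching the quote); vega is positive throughout, so no other σ reproduces this price

sigma = 0.5810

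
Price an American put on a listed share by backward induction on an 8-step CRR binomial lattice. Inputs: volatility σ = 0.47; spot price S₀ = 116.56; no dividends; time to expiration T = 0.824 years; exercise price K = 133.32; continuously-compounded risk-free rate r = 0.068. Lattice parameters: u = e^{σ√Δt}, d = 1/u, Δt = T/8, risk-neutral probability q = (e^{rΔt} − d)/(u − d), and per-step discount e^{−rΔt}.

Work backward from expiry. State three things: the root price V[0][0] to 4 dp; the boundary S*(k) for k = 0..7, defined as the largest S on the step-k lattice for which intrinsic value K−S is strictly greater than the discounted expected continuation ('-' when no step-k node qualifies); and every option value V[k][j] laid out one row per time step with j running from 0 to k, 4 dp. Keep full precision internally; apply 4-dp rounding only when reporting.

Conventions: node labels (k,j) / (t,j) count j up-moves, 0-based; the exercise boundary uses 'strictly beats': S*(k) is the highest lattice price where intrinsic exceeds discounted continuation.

price = 27.4041
boundary = - - - 74.1349 86.2048 74.1349 86.2048 100.2399
tree:
27.4041
36.5922 18.0667
47.3426 25.7325 10.2068
59.1851 35.4817 15.7764 4.4540
69.5651 47.1152 23.6704 7.6417 1.1413
78.4917 59.1851 34.2070 12.8502 2.2342 0.0000
86.1685 69.5651 47.1152 21.0269 4.3736 0.0000 0.0000
92.7704 78.4917 59.1851 33.0801 8.5616 0.0000 0.0000 0.0000
98.4479 86.1685 69.5651 47.1152 16.7600 0.0000 0.0000 0.0000 0.0000

Δt=0.10300, u=1.16281, d=0.85999, q=0.48557, disc=e^(-rΔt)=0.99302
k=8 terminal: V=max(K-S,0) → 98.4479 86.1685 69.5651 47.1152 16.7600 0.0000 0.0000 0.0000 0.0000
k=7: j=0 S=40.5496 intr=92.7704 cont=91.8399 V=92.7704[EX]; j=1 S=54.8283 intr=78.4917 cont=77.5612 V=78.4917[EX]; j=2 S=74.1349 intr=59.1851 cont=58.2546 V=59.1851[EX]; j=3 S=100.2399 intr=33.0801 cont=32.1496 V=33.0801[EX]; j=4 S=135.5372 intr=0.0000 cont=8.5616 V=8.5616[hold]; j=5 S=183.2637 intr=0.0000 cont=0.0000 V=0.0000[hold]; j=6 S=247.7961 intr=0.0000 cont=0.0000 V=0.0000[hold]; j=7 S=335.0521 intr=0.0000 cont=0.0000 V=0.0000[hold]  S*(7)=100.2399
k=6: j=0 S=47.1515 intr=86.1685 cont=85.2380 V=86.1685[EX]; j=1 S=63.7549 intr=69.5651 cont=68.6346 V=69.5651[EX]; j=2 S=86.2048 intr=47.1152 cont=46.1847 V=47.1152[EX]; j=3 S=116.5600 intr=16.7600 cont=21.0269 V=21.0269[hold]; j=4 S=157.6041 intr=0.0000 cont=4.3736 V=4.3736[hold]; j=5 S=213.1010 intr=0.0000 cont=0.0000 V=0.0000[hold]; j=6 S=288.1399 intr=0.0000 cont=0.0000 V=0.0000[hold]  S*(6)=86.2048
k=5: j=0 S=54.8283 intr=78.4917 cont=77.5612 V=78.4917[EX]; j=1 S=74.1349 intr=59.1851 cont=58.2546 V=59.1851[EX]; j=2 S=100.2399 intr=33.0801 cont=34.2070 V=34.2070[hold]; j=3 S=135.5372 intr=0.0000 cont=12.8502 V=12.8502[hold]; j=4 S=183.2637 intr=0.0000 cont=2.2342 V=2.2342[hold]; j=5 S=247.7961 intr=0.0000 cont=0.0000 V=0.0000[hold]  S*(5)=74.1349
k=4: j=0 S=63.7549 intr=69.5651 cont=68.6346 V=69.5651[EX]; j=1 S=86.2048 intr=47.1152 cont=46.7280 V=47.1152[EX]; j=2 S=116.5600 intr=16.7600 cont=23.6704 V=23.6704[hold]; j=3 S=157.6041 intr=0.0000 cont=7.6417 V=7.6417[hold]; j=4 S=213.1010 intr=0.0000 cont=1.1413 V=1.1413[hold]  S*(4)=86.2048
k=3: j=0 S=74.1349 intr=59.1851 cont=58.2546 V=59.1851[EX]; j=1 S=100.2399 intr=33.0801 cont=35.4817 V=35.4817[hold]; j=2 S=135.5372 intr=0.0000 cont=15.7764 V=15.7764[hold]; j=3 S=183.2637 intr=0.0000 cont=4.4540 V=4.4540[hold]  S*(3)=74.1349
k=2: j=0 S=86.2048 intr=47.1152 cont=47.3426 V=47.3426[hold]; j=1 S=116.5600 intr=16.7600 cont=25.7325 V=25.7325[hold]; j=2 S=157.6041 intr=0.0000 cont=10.2068 V=10.2068[hold]  S*(2)=-
k=1: j=0 S=100.2399 intr=33.0801 cont=36.5922 V=36.5922[hold]; j=1 S=135.5372 intr=0.0000 cont=18.0667 V=18.0667[hold]  S*(1)=-
k=0: j=0 S=116.5600 intr=16.7600 cont=27.4041 V=27.4041[hold]  S*(0)=-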